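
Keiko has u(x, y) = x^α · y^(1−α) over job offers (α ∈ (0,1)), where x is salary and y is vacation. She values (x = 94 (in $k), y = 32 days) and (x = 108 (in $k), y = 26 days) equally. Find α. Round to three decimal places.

Set the two utilities equal: 94^α·32^(1−α) = 108^α·26^(1−α).
Rearrange to (94/108)^α = (26/32)^(1−α) and take logs: α·-0.138836 = (1−α)·-0.207639.
So α/(1−α) = (-0.207639)/(-0.138836) = 1.495570, and α = 1.495570/2.495570 ≈ 0.599.

α ≈ 0.599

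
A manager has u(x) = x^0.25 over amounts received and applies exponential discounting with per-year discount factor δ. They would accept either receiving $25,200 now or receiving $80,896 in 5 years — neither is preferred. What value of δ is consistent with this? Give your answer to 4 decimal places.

δ ≈ 0.9434

The payoff in 5 years is discounted by δ^5, so u(25200) = δ^5·u(80896) and δ^5 = u(25200)/u(80896).
With u(x) = x^0.25: δ^5 = 25200^0.25/80896^0.25 = (25200/80896)^0.25 = 0.74708.
So δ = 0.74708^(1/5) ≈ 0.9434.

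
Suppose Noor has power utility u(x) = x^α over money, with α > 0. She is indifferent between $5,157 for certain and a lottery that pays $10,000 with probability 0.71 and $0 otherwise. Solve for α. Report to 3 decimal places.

α ≈ 0.517

EU(lottery) = 0.71·10000^α + 0.29·0 = 0.71·10000^α.
Indifference: 5157^α = 0.71·10000^α, so (5157/10000)^α = 0.71.
Taking logs: α·ln(5157/10000) = ln(0.71), so α = -0.342490 / -0.662230 ≈ 0.517.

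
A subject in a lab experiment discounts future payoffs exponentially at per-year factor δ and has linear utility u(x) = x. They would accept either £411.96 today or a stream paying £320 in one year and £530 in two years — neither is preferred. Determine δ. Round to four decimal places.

Equating present values: 411.96 = 320δ + 530δ².
Rearranged: 530δ² + 320δ − 411.96 = 0.
δ = (−320 + √(320² + 4·530·411.96)) / (2·530) = (−320 + √975755.20) / 1060 ≈ 0.6300.

δ ≈ 0.6300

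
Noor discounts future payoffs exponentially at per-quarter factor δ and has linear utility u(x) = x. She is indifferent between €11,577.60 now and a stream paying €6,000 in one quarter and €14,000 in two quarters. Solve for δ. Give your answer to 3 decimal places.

The stream is worth 6000δ + 14000δ² today, so 6000δ + 14000δ² = 11577.60.
So 14000δ² + 6000δ − 11577.60 = 0.
The positive root is δ = [−6000 + √(6000² + 4·14000·11577.60)] / (2·14000) = (−6000 + 26160.000)/28000 ≈ 0.720.

δ ≈ 0.720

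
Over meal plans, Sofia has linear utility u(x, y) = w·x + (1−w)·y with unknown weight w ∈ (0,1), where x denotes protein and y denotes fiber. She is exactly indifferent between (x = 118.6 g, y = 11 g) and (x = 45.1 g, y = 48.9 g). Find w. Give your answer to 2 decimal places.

w = 0.34

u(118.6,11) = u(45.1,48.9) means w·118.6 + (1−w)·11 = w·45.1 + (1−w)·48.9.
Collecting terms: w·73.5 = (1−w)·37.9.
The marginal rate of substitution is 37.9/73.5, so w = 37.9/(73.5+37.9) = 0.34.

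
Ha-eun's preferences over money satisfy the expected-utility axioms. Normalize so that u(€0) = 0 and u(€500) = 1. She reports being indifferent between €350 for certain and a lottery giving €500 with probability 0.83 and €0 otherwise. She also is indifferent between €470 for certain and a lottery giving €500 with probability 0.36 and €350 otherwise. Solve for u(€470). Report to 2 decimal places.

From the first indifference, u(€350) = 0.83·u(€500) + 0.17·u(€0) = 0.83·1 + 0.17·0 = 0.83.
Chaining: u(€470) = 0.36·1.00 + 0.64·0.83 = 0.8912.

0.89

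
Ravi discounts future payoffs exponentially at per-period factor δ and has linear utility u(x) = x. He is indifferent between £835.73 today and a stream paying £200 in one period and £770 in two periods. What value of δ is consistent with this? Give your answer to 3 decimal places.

Present value of the stream is 200·δ + 770·δ². Indifference gives 200δ + 770δ² = 835.73.
Rearranged: 770δ² + 200δ − 835.73 = 0.
The positive root is δ = [−200 + √(200² + 4·770·835.73)] / (2·770) = (−200 + 1616.802)/1540 ≈ 0.920.

δ ≈ 0.920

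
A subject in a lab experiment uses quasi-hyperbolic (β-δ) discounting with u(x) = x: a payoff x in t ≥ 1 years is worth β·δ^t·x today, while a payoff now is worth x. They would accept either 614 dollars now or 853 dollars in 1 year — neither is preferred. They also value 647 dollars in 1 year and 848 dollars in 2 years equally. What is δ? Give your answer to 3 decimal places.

δ ≈ 0.763

From the later pair, β·δ^1·647 = β·δ^2·848; dividing through, δ = 647/848 = 0.76297.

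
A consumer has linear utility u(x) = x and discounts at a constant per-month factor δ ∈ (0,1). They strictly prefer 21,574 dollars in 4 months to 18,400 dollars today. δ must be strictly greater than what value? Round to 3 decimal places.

Comparing present values: 18400 < δ^4·21574.
Hence δ^4 > 18400/21574 = 0.85288, and x ↦ x^(1/4) is increasing on (0,∞).
δ > 0.85288^(1/4) = 0.961.

δ > 0.961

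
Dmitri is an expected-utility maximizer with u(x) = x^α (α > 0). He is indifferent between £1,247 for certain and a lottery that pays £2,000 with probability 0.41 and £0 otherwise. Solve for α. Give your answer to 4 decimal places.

α ≈ 1.8874

EU(lottery) = 0.41·2000^α + 0.59·0 = 0.41·2000^α.
Indifference: 1247^α = 0.41·2000^α, so (1247/2000)^α = 0.41.
α = ln(0.41) / ln(1247/2000) = -0.8915981/-0.4724065 ≈ 1.8874.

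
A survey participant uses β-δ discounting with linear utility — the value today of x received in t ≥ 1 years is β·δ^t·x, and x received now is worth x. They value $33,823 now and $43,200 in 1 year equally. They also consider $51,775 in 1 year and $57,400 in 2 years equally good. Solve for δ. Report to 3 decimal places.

Both payoffs in the second observation are in the future, so β drops out: δ^1·51775 = δ^2·57400 ⇒ δ = 51775/57400 = 0.90200.

δ ≈ 0.902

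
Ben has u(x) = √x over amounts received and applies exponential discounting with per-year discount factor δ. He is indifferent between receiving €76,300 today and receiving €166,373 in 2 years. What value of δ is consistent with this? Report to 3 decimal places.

The payoff in 2 years is discounted by δ^2, so u(76300) = δ^2·u(166373) and δ^2 = u(76300)/u(166373).
With u(x) = √x: δ^2 = √76300/√166373 = √(76300/166373) = 0.67721.
Hence δ = (0.67721)^(1/2) = 0.82293.

δ ≈ 0.823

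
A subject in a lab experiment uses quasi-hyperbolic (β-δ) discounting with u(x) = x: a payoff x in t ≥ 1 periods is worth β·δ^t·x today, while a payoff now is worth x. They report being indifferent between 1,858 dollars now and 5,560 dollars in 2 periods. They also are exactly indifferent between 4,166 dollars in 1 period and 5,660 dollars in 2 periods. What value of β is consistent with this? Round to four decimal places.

Both payoffs in the second observation are in the future, so β drops out: δ^1·4166 = δ^2·5660 ⇒ δ = 4166/5660 = 0.73604.
The first indifference: 1858 = β·δ^2·5560, so β = 1858/(δ^2·5560) = 1858/(0.54176·5560) ≈ 0.6168.

β ≈ 0.6168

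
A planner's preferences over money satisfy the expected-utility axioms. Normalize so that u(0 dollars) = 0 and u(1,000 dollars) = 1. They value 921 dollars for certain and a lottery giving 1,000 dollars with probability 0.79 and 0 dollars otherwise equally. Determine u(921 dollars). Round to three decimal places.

By the standard-gamble method, u(921 dollars) is just the indifference probability on the best outcome: 0.79.

0.790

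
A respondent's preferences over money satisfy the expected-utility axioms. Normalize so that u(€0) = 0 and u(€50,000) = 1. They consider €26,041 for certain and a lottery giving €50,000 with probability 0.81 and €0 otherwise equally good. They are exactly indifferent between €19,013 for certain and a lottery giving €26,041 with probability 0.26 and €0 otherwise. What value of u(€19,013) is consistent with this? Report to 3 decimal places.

0.211

From the first indifference, u(€26,041) = 0.81·u(€50,000) + 0.19·u(€0) = 0.81·1 + 0.19·0 = 0.81.
Chaining: u(€19,013) = 0.26·0.81 + 0.74·0.00 = 0.2106.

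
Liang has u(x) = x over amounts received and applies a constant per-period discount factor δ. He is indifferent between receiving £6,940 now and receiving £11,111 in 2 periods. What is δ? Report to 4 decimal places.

Indifference means u(6940) = δ^2 · u(11111), so δ^2 = u(6940)/u(11111).
With u(x) = x: δ^2 = 6940/11111 = 0.62461.
Taking the square root: δ = 0.62461^(1/2) ≈ 0.7903.

δ ≈ 0.7903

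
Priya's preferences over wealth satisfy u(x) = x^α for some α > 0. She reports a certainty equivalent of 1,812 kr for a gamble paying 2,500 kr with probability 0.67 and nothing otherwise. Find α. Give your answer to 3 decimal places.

Since u(0) = 0, the lottery's EU is 0.67·2500^α.
Indifference: 1812^α = 0.67·2500^α, so (1812/2500)^α = 0.67.
Take logs: α = ln 0.67 / ln(1812/2500) ≈ 1.24426.

α ≈ 1.244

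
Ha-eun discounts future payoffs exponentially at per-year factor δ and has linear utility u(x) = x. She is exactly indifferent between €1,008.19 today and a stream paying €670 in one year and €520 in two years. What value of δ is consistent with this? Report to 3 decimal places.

δ ≈ 0.890

The stream is worth 670δ + 520δ² today, so 670δ + 520δ² = 1008.19.
Rearranged: 520δ² + 670δ − 1008.19 = 0.
By the quadratic formula (taking the positive root), δ = (−670 + √2545935.20) / 1040 ≈ 0.890.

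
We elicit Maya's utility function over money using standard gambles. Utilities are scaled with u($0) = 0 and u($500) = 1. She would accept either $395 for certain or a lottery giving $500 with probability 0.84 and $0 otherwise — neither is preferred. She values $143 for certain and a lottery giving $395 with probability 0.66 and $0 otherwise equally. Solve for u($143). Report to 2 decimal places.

0.55

The first gamble pins u($395): it must equal 0.84·1 + 0.16·0 = 0.84.
The second indifference gives u($143) = 0.66·u($395) + 0.34·u($0) = 0.66·0.84 + 0.34·0.00 = 0.5544.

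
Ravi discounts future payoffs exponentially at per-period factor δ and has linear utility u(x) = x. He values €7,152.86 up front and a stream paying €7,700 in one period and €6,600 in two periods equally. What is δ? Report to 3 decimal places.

δ ≈ 0.610

Equating present values: 7152.86 = 7700δ + 6600δ².
So 6600δ² + 7700δ − 7152.86 = 0.
The positive root is δ = [−7700 + √(7700² + 4·6600·7152.86)] / (2·6600) = (−7700 + 15752.000)/13200 ≈ 0.610.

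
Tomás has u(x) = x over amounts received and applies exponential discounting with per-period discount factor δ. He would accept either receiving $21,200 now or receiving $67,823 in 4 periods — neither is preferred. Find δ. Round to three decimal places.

Indifference means u(21200) = δ^4 · u(67823), so δ^4 = u(21200)/u(67823).
With u(x) = x: δ^4 = 21200/67823 = 0.31258.
So δ = 0.31258^(1/4) ≈ 0.748.

δ ≈ 0.748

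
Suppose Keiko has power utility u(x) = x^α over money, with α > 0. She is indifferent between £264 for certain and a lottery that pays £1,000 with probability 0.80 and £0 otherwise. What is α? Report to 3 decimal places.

EU(lottery) = 0.80·1000^α + 0.20·0 = 0.80·1000^α.
Setting u(264) equal to that: 264^α = 0.80·1000^α ⇒ (264/1000)^α = 0.80.
Taking logs: α·ln(264/1000) = ln(0.80), so α = -0.223144 / -1.331806 ≈ 0.168.

α ≈ 0.168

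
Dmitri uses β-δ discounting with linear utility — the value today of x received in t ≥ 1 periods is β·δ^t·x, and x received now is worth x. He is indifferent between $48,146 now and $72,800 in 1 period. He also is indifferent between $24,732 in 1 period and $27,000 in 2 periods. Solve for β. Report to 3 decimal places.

From the later pair, β·δ^1·24732 = β·δ^2·27000; dividing through, δ = 24732/27000 = 0.91600.
Now use the now-vs-future pair: 48146 = β·δ·72800 gives β = 48146/(0.91600·72800) ≈ 0.722.

β ≈ 0.722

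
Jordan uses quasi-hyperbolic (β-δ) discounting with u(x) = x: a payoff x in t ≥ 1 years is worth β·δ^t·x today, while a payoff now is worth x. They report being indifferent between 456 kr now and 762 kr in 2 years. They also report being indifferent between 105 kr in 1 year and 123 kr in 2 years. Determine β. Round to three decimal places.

β ≈ 0.821

The second indifference involves only future payoffs, so β cancels: β·δ^1·105 = β·δ^2·123, giving δ = 105/123 = 0.85366.
Now use the now-vs-future pair: 456 = β·δ^2·762 gives β = 456/(0.72873·762) ≈ 0.821.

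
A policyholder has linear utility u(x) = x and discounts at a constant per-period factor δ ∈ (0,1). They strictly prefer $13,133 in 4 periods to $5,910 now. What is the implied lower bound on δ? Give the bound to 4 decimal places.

Comparing present values: 5910 < δ^4·13133.
Hence δ^4 > 5910/13133 = 0.45001, and x ↦ x^(1/4) is increasing on (0,∞).
δ > 0.45001^(1/4) = 0.8190.

δ > 0.8190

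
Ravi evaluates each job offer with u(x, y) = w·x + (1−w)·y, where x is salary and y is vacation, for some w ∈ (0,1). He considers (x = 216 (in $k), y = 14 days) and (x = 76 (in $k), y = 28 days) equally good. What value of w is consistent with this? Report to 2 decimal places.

w = 0.09

u(216,14) = u(76,28) means w·216 + (1−w)·14 = w·76 + (1−w)·28.
w·(216−76) = (1−w)·(28−14), i.e. w·140 = (1−w)·14.
The marginal rate of substitution is 14/140, so w = 14/(140+14) = 0.09.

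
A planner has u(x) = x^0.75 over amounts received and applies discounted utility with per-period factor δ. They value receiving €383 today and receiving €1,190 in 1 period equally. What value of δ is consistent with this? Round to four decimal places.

δ ≈ 0.4273

Equating discounted utilities: u(383) = δ·u(1190) ⇒ δ = u(383)/u(1190).
Since u(x) = x^0.75, δ = (383/1190)^0.75 = 0.32185^0.75 = 0.42731.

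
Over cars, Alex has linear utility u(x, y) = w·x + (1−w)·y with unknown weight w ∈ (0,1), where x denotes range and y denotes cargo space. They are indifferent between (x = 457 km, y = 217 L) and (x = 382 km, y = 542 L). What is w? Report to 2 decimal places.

Indifference: w·457 + (1−w)·217 = w·382 + (1−w)·542.
Collecting terms: w·75 = (1−w)·325.
Hence w = 325/(75+325) = 325/400 = 0.81.

w = 0.81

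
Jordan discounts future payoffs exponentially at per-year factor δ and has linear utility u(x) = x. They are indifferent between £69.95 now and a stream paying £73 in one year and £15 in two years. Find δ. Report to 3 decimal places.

δ ≈ 0.820

Equating present values: 69.95 = 73δ + 15δ².
That is, 15δ² + 73δ − 69.95 = 0, a quadratic in δ.
δ = (−73 + √(73² + 4·15·69.95)) / (2·15) = (−73 + √9526.00) / 30 ≈ 0.820.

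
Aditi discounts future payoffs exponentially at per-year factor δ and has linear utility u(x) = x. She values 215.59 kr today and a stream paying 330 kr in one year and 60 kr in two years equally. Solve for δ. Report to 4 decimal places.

Present value of the stream is 330·δ + 60·δ². Indifference gives 330δ + 60δ² = 215.59.
That is, 60δ² + 330δ − 215.59 = 0, a quadratic in δ.
By the quadratic formula (taking the positive root), δ = (−330 + √160641.60) / 120 ≈ 0.5900.

δ ≈ 0.5900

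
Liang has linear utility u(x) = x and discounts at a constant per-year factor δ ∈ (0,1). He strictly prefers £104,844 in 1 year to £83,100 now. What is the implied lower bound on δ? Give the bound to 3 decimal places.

Comparing present values: 83100 < δ·104844.
Dividing through by 104844 gives δ > 0.79261.

δ > 0.793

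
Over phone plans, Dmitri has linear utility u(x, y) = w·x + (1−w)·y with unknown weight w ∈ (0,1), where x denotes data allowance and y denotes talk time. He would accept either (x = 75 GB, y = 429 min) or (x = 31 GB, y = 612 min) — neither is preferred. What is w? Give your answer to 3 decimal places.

w = 0.806

u(75,429) = u(31,612) means w·75 + (1−w)·429 = w·31 + (1−w)·612.
Rearranging, 44·w − 183·(1−w) = 0.
So w/(1−w) = 183/44 = 4.1591, giving w = 183/(44+183) = 0.806.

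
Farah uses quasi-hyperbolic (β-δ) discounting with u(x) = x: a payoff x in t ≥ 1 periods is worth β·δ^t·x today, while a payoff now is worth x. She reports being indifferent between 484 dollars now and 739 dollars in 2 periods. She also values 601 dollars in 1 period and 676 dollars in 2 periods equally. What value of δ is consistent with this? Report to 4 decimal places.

δ ≈ 0.8891

Both payoffs in the second observation are in the future, so β drops out: δ^1·601 = δ^2·676 ⇒ δ = 601/676 = 0.88905.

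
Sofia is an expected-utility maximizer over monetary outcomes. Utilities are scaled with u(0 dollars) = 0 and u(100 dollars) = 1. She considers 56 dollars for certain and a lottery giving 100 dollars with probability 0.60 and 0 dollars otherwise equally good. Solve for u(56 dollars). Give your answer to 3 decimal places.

u(56 dollars) equals the lottery's expected utility: 0.60·1 + 0.40·0 = 0.60.

0.600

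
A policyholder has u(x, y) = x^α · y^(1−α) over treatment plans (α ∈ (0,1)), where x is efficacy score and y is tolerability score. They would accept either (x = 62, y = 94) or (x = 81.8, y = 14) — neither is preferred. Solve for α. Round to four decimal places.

α ≈ 0.8730

Set the two utilities equal: 62^α·94^(1−α) = 81.8^α·14^(1−α).
(62/81.8)^α = (14/94)^(1−α); take logs: α·ln(62/81.8) = (1−α)·ln(14/94), i.e. α·-0.2771429 = (1−α)·-1.9042375.
With A = -0.2771429 and B = -1.9042375: α·A = (1−α)·B, so α = B/(A+B) = -1.9042375/-2.1813804 ≈ 0.8730.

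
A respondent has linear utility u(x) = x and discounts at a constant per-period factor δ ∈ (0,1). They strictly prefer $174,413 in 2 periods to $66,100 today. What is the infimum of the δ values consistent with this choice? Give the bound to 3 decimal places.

Comparing present values: 66100 < δ^2·174413.
So δ^2 > 66100/174413 = 0.37899; taking the square root of both positive sides preserves the inequality.
δ > (66100/174413)^(1/2) ≈ 0.616.

δ > 0.616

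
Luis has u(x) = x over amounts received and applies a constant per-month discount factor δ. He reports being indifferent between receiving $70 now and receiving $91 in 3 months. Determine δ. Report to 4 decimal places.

δ ≈ 0.9163

Indifference means u(70) = δ^3 · u(91), so δ^3 = u(70)/u(91).
With u(x) = x: δ^3 = 70/91 = 0.76923.
So δ = 0.76923^(1/3) ≈ 0.9163.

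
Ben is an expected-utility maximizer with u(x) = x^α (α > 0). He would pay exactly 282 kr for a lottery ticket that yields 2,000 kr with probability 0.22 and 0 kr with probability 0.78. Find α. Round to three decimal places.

α ≈ 0.773

EU(lottery) = 0.22·2000^α + 0.78·0 = 0.22·2000^α.
Setting u(282) equal to that: 282^α = 0.22·2000^α ⇒ (282/2000)^α = 0.22.
α = ln(0.22) / ln(282/2000) = -1.514128/-1.958995 ≈ 0.773.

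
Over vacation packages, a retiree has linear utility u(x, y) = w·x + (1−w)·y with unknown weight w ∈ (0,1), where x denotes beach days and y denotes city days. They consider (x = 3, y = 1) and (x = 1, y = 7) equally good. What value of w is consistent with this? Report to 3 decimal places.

w = 0.750

Equating utilities: w·3 + (1−w)·1 = w·1 + (1−w)·7.
w·(3−1) = (1−w)·(7−1), i.e. w·2 = (1−w)·6.
The marginal rate of substitution is 6/2, so w = 6/(2+6) = 0.750.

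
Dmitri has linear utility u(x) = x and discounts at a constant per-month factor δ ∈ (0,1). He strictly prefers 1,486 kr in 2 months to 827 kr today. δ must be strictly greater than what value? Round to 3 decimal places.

δ > 0.746

Under u(x) = x this choice says 827 < δ^2·1486.
Dividing by 1486: δ^2 > 0.55653. Both sides are positive, so the square root keeps the direction.
δ > 0.55653^(1/2) = 0.746.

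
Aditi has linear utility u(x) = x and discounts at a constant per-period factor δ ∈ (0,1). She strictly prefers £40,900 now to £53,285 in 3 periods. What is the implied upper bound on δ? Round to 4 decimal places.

δ < 0.9156

Comparing present values: 40900 > δ^3·53285.
So δ^3 < 40900/53285 = 0.76757; taking the cube root of both positive sides preserves the inequality.
δ < 0.76757^(1/3) = 0.9156.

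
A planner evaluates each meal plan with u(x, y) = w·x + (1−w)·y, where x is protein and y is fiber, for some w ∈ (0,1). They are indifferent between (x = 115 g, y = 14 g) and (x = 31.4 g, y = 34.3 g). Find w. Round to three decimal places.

Indifference: w·115 + (1−w)·14 = w·31.4 + (1−w)·34.3.
Rearranging, 83.6·w − 20.3·(1−w) = 0.
So w/(1−w) = 20.3/83.6 = 0.2428, giving w = 20.3/(83.6+20.3) = 0.195.

w = 0.195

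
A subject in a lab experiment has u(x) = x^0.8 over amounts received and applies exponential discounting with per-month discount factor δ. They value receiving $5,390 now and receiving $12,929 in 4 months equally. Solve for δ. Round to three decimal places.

The payoff in 4 months is discounted by δ^4, so u(5390) = δ^4·u(12929) and δ^4 = u(5390)/u(12929).
With u(x) = x^0.8: δ^4 = 5390^0.8/12929^0.8 = (5390/12929)^0.8 = 0.49661.
Hence δ = (0.49661)^(1/4) = 0.83947.

δ ≈ 0.839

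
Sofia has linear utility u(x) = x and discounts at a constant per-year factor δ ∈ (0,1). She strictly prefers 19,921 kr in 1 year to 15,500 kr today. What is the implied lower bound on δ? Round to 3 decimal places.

The preference means 15500 < δ·19921.
So δ > 15500/19921 = 0.77807.

δ > 0.778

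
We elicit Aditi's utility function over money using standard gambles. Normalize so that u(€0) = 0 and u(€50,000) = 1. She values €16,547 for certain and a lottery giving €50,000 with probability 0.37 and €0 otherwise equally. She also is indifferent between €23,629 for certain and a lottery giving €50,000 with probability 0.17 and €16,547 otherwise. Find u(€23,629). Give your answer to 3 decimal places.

0.477

First, u(€16,547) = 0.37·u(€50,000) + 0.63·u(€0) = 0.37.
The second indifference gives u(€23,629) = 0.17·u(€50,000) + 0.83·u(€16,547) = 0.17·1.00 + 0.83·0.37 = 0.4771.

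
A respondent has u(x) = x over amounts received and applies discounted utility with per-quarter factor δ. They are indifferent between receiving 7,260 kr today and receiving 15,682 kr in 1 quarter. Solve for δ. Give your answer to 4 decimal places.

The payoff in 1 quarter is discounted by δ, so u(7260) = δ·u(15682) and δ = u(7260)/u(15682).
With u(x) = x: δ = 7260/15682 = 0.46295.

δ ≈ 0.4630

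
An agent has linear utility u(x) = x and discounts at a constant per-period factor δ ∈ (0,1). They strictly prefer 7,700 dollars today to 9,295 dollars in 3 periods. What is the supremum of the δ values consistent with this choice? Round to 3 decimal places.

The preference means 7700 > δ^3·9295.
Hence δ^3 < 7700/9295 = 0.82840, and x ↦ x^(1/3) is increasing on (0,∞).
δ < 0.82840^(1/3) = 0.939.

δ < 0.939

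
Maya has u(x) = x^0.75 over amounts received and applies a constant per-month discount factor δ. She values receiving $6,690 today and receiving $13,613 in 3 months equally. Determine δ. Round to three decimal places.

δ ≈ 0.837

The payoff in 3 months is discounted by δ^3, so u(6690) = δ^3·u(13613) and δ^3 = u(6690)/u(13613).
With u(x) = x^0.75: δ^3 = 6690^0.75/13613^0.75 = (6690/13613)^0.75 = 0.58695.
So δ = 0.58695^(1/3) ≈ 0.837.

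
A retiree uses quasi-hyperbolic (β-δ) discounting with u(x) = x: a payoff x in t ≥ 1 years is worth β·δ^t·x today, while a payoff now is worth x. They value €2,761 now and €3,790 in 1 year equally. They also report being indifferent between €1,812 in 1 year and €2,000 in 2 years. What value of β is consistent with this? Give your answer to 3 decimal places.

The second indifference involves only future payoffs, so β cancels: β·δ^1·1812 = β·δ^2·2000, giving δ = 1812/2000 = 0.90600.
Now use the now-vs-future pair: 2761 = β·δ·3790 gives β = 2761/(0.90600·3790) ≈ 0.804.

β ≈ 0.804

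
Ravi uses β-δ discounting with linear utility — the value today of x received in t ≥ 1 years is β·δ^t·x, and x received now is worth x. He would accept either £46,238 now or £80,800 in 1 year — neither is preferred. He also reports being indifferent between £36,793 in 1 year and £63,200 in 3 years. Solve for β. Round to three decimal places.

β ≈ 0.750

The second indifference involves only future payoffs, so β cancels: β·δ^1·36793 = β·δ^3·63200, giving δ^2 = 36793/63200 = 0.58217, so δ = 0.76300.
Substituting δ into 46238 = β·δ·80800: β = 46238/(61650.332) ≈ 0.750.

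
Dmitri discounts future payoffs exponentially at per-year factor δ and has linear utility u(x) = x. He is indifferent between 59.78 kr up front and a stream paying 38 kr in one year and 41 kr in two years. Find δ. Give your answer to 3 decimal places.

Equating present values: 59.78 = 38δ + 41δ².
Rearranged: 41δ² + 38δ − 59.78 = 0.
The positive root is δ = [−38 + √(38² + 4·41·59.78)] / (2·41) = (−38 + 106.056)/82 ≈ 0.830.

δ ≈ 0.830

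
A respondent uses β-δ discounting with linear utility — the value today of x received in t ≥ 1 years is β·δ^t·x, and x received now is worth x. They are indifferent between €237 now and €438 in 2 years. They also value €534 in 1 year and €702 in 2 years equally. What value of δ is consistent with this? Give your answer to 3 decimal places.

The second indifference involves only future payoffs, so β cancels: β·δ^1·534 = β·δ^2·702, giving δ = 534/702 = 0.76068.

δ ≈ 0.761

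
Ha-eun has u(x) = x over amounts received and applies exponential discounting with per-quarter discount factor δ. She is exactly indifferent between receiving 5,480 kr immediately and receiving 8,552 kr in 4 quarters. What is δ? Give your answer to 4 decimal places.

Equating discounted utilities: u(5480) = δ^4·u(8552) ⇒ δ^4 = u(5480)/u(8552).
With u(x) = x: δ^4 = 5480/8552 = 0.64079.
So δ = 0.64079^(1/4) ≈ 0.8947.

δ ≈ 0.8947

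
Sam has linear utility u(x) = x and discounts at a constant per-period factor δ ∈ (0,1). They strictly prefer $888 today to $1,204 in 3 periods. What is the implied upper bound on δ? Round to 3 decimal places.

The preference means 888 > δ^3·1204.
So δ^3 < 888/1204 = 0.73754; taking the cube root of both positive sides preserves the inequality.
δ < 0.73754^(1/3) = 0.904.

δ < 0.904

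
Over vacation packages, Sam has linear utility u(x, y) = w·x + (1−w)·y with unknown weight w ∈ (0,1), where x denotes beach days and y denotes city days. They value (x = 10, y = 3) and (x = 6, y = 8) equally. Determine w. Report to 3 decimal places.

Equating utilities: w·10 + (1−w)·3 = w·6 + (1−w)·8.
w·(10−6) = (1−w)·(8−3), i.e. w·4 = (1−w)·5.
Hence w = 5/(4+5) = 5/9 = 0.556.

w = 0.556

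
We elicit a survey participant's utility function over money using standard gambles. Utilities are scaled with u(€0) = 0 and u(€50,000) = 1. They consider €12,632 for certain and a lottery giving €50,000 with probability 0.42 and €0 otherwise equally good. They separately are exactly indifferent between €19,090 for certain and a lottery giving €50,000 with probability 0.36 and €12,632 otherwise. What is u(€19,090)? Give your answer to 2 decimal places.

The first gamble pins u(€12,632): it must equal 0.42·1 + 0.58·0 = 0.42.
Then u(€19,090) = 0.36·u(€50,000) + 0.64·u(€12,632) = 0.36·1.00 + 0.64·0.42 = 0.6288.

0.63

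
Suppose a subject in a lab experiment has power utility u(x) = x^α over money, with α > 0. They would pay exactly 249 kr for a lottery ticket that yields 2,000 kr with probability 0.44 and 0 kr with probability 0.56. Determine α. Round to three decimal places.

α ≈ 0.394

The lottery's expected utility is 0.44·u(2000) + 0.56·u(0) = 0.44·2000^α (since u(0) = 0 for α > 0).
Setting u(249) equal to that: 249^α = 0.44·2000^α ⇒ (249/2000)^α = 0.44.
α = ln(0.44) / ln(249/2000) = -0.820981/-2.083450 ≈ 0.394.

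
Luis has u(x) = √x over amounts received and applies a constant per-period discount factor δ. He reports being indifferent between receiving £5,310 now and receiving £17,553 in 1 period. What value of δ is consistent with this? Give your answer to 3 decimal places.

δ ≈ 0.550

Indifference means u(5310) = δ · u(17553), so δ = u(5310)/u(17553).
With u(x) = √x: δ = √5310/√17553 = √(5310/17553) = 0.55001.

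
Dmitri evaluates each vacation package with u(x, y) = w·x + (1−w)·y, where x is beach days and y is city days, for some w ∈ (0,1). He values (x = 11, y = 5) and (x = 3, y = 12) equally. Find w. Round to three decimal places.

w = 0.467

Equating utilities: w·11 + (1−w)·5 = w·3 + (1−w)·12.
Collecting terms: w·8 = (1−w)·7.
The marginal rate of substitution is 7/8, so w = 7/(8+7) = 0.467.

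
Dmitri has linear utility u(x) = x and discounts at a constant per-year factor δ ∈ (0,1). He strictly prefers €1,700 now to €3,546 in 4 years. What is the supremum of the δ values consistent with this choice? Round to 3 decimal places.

δ < 0.832

Under u(x) = x this choice says 1700 > δ^4·3546.
Hence δ^4 < 1700/3546 = 0.47941, and x ↦ x^(1/4) is increasing on (0,∞).
δ < (1700/3546)^(1/4) ≈ 0.832.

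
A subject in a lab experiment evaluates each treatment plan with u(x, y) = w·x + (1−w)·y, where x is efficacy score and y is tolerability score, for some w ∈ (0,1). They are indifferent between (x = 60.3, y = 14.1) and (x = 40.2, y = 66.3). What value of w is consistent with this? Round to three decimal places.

w = 0.722

Equating utilities: w·60.3 + (1−w)·14.1 = w·40.2 + (1−w)·66.3.
w·(60.3−40.2) = (1−w)·(66.3−14.1), i.e. w·20.1 = (1−w)·52.2.
The marginal rate of substitution is 52.2/20.1, so w = 52.2/(20.1+52.2) = 0.722.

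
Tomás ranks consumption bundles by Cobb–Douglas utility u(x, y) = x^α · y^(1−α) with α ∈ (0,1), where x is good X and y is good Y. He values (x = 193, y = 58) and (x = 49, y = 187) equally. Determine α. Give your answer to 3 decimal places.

α ≈ 0.461

Indifference: 193^α · 58^(1−α) = 49^α · 187^(1−α).
(193/49)^α = (187/58)^(1−α); take logs: α·ln(193/49) = (1−α)·ln(187/58), i.e. α·1.370870 = (1−α)·1.170666.
Thus α·(2.541536) = 1.170666, so α = 1.170666/2.541536 ≈ 0.461.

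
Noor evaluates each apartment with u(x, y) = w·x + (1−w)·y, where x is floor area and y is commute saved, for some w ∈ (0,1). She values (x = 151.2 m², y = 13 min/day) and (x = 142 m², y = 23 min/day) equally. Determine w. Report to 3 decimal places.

u(151.2,13) = u(142,23) means w·151.2 + (1−w)·13 = w·142 + (1−w)·23.
w·(151.2−142) = (1−w)·(23−13), i.e. w·9.2 = (1−w)·10.
So w/(1−w) = 10/9.2 = 1.0870, giving w = 10/(9.2+10) = 0.521.

w = 0.521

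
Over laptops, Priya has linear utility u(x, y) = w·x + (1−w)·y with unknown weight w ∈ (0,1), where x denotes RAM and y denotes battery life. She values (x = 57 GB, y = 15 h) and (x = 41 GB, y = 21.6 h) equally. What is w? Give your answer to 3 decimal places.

w = 0.292

Equating utilities: w·57 + (1−w)·15 = w·41 + (1−w)·21.6.
w·(57−41) = (1−w)·(21.6−15), i.e. w·16 = (1−w)·6.6.
So w/(1−w) = 6.6/16 = 0.4125, giving w = 6.6/(16+6.6) = 0.292.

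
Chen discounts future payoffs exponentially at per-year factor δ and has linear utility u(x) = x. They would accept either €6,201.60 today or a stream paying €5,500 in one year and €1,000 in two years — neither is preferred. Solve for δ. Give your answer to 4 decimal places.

δ ≈ 0.9600

Equating present values: 6201.60 = 5500δ + 1000δ².
Rearranged: 1000δ² + 5500δ − 6201.60 = 0.
By the quadratic formula (taking the positive root), δ = (−5500 + √55056400.00) / 2000 ≈ 0.9600.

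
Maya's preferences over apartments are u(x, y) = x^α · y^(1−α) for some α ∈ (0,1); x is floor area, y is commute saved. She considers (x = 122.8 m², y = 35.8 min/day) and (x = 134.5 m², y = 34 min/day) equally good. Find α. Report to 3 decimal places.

Indifference: 122.8^α · 35.8^(1−α) = 134.5^α · 34^(1−α).
(122.8/134.5)^α = (34/35.8)^(1−α); take logs: α·ln(122.8/134.5) = (1−α)·ln(34/35.8), i.e. α·-0.091007 = (1−α)·-0.051587.
With A = -0.091007 and B = -0.051587: α·A = (1−α)·B, so α = B/(A+B) = -0.051587/-0.142594 ≈ 0.362.

α ≈ 0.362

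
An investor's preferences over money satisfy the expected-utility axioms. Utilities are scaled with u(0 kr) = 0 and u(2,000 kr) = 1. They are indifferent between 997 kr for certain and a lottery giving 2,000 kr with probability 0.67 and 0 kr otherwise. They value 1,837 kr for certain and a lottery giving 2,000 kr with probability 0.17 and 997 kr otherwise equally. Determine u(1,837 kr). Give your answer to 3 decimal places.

0.726

The first gamble pins u(997 kr): it must equal 0.67·1 + 0.33·0 = 0.67.
Then u(1,837 kr) = 0.17·u(2,000 kr) + 0.83·u(997 kr) = 0.17·1.00 + 0.83·0.67 = 0.7261.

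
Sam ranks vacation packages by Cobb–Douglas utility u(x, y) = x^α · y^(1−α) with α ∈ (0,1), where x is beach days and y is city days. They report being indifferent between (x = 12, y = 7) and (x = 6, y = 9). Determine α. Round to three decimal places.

α ≈ 0.266

The Cobb–Douglas utilities coincide, so 12^α·7^(1−α) = 6^α·9^(1−α).
Rearrange to (12/6)^α = (9/7)^(1−α) and take logs: α·0.693147 = (1−α)·0.251314.
Thus α·(0.944461) = 0.251314, so α = 0.251314/0.944461 ≈ 0.266.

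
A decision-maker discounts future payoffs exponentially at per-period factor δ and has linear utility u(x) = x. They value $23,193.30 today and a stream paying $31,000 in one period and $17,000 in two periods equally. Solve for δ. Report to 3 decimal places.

Present value of the stream is 31000·δ + 17000·δ². Indifference gives 31000δ + 17000δ² = 23193.30.
That is, 17000δ² + 31000δ − 23193.30 = 0, a quadratic in δ.
The positive root is δ = [−31000 + √(31000² + 4·17000·23193.30)] / (2·17000) = (−31000 + 50380.000)/34000 ≈ 0.570.

δ ≈ 0.570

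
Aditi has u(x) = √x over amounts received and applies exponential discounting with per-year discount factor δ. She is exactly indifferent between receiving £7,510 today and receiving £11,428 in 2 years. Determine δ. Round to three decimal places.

Indifference means u(7510) = δ^2 · u(11428), so δ^2 = u(7510)/u(11428).
With u(x) = √x: δ^2 = √7510/√11428 = √(7510/11428) = 0.81065.
Hence δ = (0.81065)^(1/2) = 0.90036.

δ ≈ 0.900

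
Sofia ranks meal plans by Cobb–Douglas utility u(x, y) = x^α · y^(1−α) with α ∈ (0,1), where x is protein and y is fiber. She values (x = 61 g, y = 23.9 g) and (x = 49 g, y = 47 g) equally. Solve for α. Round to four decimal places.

Indifference: 61^α · 23.9^(1−α) = 49^α · 47^(1−α).
(61/49)^α = (47/23.9)^(1−α); take logs: α·ln(61/49) = (1−α)·ln(47/23.9), i.e. α·0.2190536 = (1−α)·0.6762691.
So α/(1−α) = (0.6762691)/(0.2190536) = 3.0872312, and α = 3.0872312/4.0872312 ≈ 0.7553.

α ≈ 0.7553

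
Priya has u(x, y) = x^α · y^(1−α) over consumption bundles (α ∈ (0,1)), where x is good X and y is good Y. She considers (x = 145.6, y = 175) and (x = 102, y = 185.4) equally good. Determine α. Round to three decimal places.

The Cobb–Douglas utilities coincide, so 145.6^α·175^(1−α) = 102^α·185.4^(1−α).
Taking logs: α·ln 145.6 + (1−α)·ln 175 = α·ln 102 + (1−α)·ln 185.4, i.e. α·0.355890 = (1−α)·0.057730.
Thus α·(0.413620) = 0.057730, so α = 0.057730/0.413620 ≈ 0.140.

α ≈ 0.140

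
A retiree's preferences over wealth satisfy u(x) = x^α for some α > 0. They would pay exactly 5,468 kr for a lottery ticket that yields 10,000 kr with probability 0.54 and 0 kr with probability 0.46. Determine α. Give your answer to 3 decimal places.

The lottery's expected utility is 0.54·u(10000) + 0.46·u(0) = 0.54·10000^α (since u(0) = 0 for α > 0).
Equating: 5468^α = 0.54·10000^α, i.e. 0.5468^α = 0.54.
Taking logs: α·ln(5468/10000) = ln(0.54), so α = -0.616186 / -0.603672 ≈ 1.021.

α ≈ 1.021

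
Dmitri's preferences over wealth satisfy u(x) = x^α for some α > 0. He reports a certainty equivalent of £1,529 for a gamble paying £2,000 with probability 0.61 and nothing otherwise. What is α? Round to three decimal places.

EU(lottery) = 0.61·2000^α + 0.39·0 = 0.61·2000^α.
Indifference: 1529^α = 0.61·2000^α, so (1529/2000)^α = 0.61.
Taking logs: α·ln(1529/2000) = ln(0.61), so α = -0.494296 / -0.268533 ≈ 1.841.

α ≈ 1.841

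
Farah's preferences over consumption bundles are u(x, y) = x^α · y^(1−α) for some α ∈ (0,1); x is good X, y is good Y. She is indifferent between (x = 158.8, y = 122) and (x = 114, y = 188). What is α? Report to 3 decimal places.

α ≈ 0.566

The Cobb–Douglas utilities coincide, so 158.8^α·122^(1−α) = 114^α·188^(1−α).
Rearrange to (158.8/114)^α = (188/122)^(1−α) and take logs: α·0.331447 = (1−α)·0.432421.
So α/(1−α) = (0.432421)/(0.331447) = 1.304646, and α = 1.304646/2.304646 ≈ 0.566.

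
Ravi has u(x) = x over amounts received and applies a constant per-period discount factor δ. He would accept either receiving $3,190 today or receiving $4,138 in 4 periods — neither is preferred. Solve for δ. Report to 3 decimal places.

δ ≈ 0.937

Indifference means u(3190) = δ^4 · u(4138), so δ^4 = u(3190)/u(4138).
With u(x) = x: δ^4 = 3190/4138 = 0.77090.
Hence δ = (0.77090)^(1/4) = 0.93702.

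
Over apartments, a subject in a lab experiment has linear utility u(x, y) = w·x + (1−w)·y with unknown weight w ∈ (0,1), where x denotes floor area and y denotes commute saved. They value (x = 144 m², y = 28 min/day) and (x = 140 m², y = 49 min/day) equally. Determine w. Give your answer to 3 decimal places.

Equating utilities: w·144 + (1−w)·28 = w·140 + (1−w)·49.
Rearranging, 4·w − 21·(1−w) = 0.
Hence w = 21/(4+21) = 21/25 = 0.840.

w = 0.840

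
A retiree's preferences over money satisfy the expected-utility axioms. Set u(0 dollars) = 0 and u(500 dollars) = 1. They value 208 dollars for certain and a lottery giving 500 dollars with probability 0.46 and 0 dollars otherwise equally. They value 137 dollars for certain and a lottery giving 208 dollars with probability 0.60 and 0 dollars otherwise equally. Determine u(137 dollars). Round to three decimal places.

0.276

First, u(208 dollars) = 0.46·u(500 dollars) + 0.54·u(0 dollars) = 0.46.
Then u(137 dollars) = 0.60·u(208 dollars) + 0.40·u(0 dollars) = 0.60·0.46 + 0.40·0.00 = 0.2760.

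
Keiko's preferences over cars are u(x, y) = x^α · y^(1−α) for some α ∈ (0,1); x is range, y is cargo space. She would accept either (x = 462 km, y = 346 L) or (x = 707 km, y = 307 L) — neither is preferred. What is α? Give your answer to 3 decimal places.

α ≈ 0.219

Set the two utilities equal: 462^α·346^(1−α) = 707^α·307^(1−α).
Taking logs: α·ln 462 + (1−α)·ln 346 = α·ln 707 + (1−α)·ln 307, i.e. α·-0.425466 = (1−α)·-0.119591.
Thus α·(-0.545057) = -0.119591, so α = -0.119591/-0.545057 ≈ 0.219.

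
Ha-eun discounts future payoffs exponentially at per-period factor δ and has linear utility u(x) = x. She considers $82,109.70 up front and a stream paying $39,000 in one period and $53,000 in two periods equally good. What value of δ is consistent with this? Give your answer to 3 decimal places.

δ ≈ 0.930

The stream is worth 39000δ + 53000δ² today, so 39000δ + 53000δ² = 82109.70.
That is, 53000δ² + 39000δ − 82109.70 = 0, a quadratic in δ.
The positive root is δ = [−39000 + √(39000² + 4·53000·82109.70)] / (2·53000) = (−39000 + 137580.000)/106000 ≈ 0.930.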